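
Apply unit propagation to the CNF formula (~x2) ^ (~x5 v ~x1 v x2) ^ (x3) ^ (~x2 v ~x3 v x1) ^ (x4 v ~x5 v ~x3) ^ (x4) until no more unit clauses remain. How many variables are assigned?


Unit propagation repeatedly assigns the literal in any unit clause, then simplifies.
Assignments in order: x2 = F, x3 = T, x4 = T.
No further unit clauses remain.
Total variables assigned = 3.

3


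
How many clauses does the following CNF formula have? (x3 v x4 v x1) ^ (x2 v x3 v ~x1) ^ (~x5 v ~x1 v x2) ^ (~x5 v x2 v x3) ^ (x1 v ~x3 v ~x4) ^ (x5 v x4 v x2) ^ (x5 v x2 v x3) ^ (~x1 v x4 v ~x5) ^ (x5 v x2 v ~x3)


Each group enclosed in parentheses joined by ^ is one clause.
Counting the conjuncts: 9 clauses.

9


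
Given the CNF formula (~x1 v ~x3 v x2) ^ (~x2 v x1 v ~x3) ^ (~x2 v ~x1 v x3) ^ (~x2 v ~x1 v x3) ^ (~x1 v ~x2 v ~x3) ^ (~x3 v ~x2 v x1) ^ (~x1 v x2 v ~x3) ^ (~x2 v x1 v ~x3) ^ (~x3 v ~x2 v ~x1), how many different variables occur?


Identify each distinct variable in the formula.
Variables found: x1, x2, x3.
Total distinct variables = 3.

3


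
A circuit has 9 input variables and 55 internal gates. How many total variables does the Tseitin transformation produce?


The Tseitin transformation introduces one auxiliary variable per gate.
Total variables = inputs + gates = 9 + 55 = 64.

64


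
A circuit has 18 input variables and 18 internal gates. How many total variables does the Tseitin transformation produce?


The Tseitin transformation introduces one auxiliary variable per gate.
Total variables = inputs + gates = 18 + 18 = 36.

36


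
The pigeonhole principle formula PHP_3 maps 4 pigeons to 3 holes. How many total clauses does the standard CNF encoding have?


The PHP encoding has two parts:
1) At-least-one-hole clauses: 4 (one per pigeon, each with 3 literals).
2) At-most-one-pigeon-per-hole clauses: 3 holes * C(4,2) = 3 * 6 = 18.
Total clauses = 4 + 18 = 22.

22


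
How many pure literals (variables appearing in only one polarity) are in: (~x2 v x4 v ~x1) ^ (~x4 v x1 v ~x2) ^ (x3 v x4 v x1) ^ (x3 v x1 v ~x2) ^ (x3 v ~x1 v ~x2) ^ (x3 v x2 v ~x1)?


A pure literal appears in only one polarity across all clauses.
Pure literals: x3 (positive only).
Count = 1.

1


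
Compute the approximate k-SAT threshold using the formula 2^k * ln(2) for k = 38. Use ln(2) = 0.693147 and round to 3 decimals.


Using the asymptotic formula: threshold ~ 2^k * ln(2).
2^38 = 274877906944.
274877906944 * 0.693147 = 190530796564.513.

190530796564.513


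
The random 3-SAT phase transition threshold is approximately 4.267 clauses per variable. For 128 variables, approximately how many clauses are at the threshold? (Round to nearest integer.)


The 3-SAT phase transition occurs at approximately 4.267 clauses per variable.
m = 4.267 * 128 = 546.176.
Rounded to nearest integer: 546.

546


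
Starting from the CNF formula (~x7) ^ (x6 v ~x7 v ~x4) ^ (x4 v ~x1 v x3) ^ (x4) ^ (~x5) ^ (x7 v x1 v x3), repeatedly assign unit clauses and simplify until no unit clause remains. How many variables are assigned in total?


Unit propagation repeatedly assigns the literal in any unit clause, then simplifies.
Assignments in order: x7 = F, x4 = T, x5 = F.
No further unit clauses remain.
Total variables assigned = 3.

3


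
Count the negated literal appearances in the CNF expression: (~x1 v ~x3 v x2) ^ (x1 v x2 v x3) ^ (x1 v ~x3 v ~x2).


Scan each clause for negated literals.
Clause 1: 2 negative; Clause 2: 0 negative; Clause 3: 2 negative.
Total negative literal occurrences = 4.

4


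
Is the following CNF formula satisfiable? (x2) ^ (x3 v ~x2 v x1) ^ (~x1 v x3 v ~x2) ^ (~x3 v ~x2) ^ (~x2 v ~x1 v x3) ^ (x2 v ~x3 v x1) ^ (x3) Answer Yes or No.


Check all 8 possible truth assignments.
Number of satisfying assignments found: 0.
The formula is unsatisfiable.

No


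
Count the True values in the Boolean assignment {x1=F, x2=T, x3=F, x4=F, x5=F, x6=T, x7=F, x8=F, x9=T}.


The weight is the number of variables assigned True.
True variables: x2, x6, x9.
Weight = 3.

3


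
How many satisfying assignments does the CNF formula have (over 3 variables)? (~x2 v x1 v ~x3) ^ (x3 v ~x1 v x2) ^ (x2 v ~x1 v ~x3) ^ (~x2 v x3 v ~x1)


Enumerate all 8 truth assignments over 3 variables.
Test each against every clause.
Satisfying assignments found: 4.

4


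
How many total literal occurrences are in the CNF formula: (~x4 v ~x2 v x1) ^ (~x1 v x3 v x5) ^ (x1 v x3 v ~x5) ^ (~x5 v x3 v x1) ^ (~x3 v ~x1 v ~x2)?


Clause lengths: 3, 3, 3, 3, 3.
Sum = 3 + 3 + 3 + 3 + 3 = 15.

15


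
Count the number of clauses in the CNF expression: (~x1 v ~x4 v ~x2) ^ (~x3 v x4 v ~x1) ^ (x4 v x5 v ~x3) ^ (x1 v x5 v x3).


Each group enclosed in parentheses joined by ^ is one clause.
Counting the conjuncts: 4 clauses.

4


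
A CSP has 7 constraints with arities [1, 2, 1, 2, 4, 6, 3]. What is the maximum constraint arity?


The arities are: 1, 2, 1, 2, 4, 6, 3.
Scan for the maximum value.
Maximum arity = 6.

6


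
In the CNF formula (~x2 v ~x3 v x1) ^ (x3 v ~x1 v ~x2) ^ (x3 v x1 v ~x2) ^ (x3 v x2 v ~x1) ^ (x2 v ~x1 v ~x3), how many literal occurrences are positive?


Scan each clause for unnegated literals.
Clause 1: 1 positive; Clause 2: 1 positive; Clause 3: 2 positive; Clause 4: 2 positive; Clause 5: 1 positive.
Total positive literal occurrences = 7.

7


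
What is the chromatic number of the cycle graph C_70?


A cycle on an even number of vertices is bipartite: alternate two colors around the cycle.
Since 70 is even, two colors suffice, and at least two are needed because the graph has edges.
Chromatic number = 2.

2


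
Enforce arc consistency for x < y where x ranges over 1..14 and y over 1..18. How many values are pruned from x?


For the constraint x < y, x needs a supporting value in y's domain.
x can be at most 17 (one less than y's maximum).
Valid x values from domain: 14 out of 14.
Pruned = 14 - 14 = 0.

0


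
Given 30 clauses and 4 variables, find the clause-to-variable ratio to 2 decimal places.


Clause-to-variable ratio = clauses / variables.
30 / 4 = 7.5.

7.5


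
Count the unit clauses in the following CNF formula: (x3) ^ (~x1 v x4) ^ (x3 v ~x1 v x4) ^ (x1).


A unit clause contains exactly one literal.
Unit clauses found: (x3), (x1).
Count = 2.

2


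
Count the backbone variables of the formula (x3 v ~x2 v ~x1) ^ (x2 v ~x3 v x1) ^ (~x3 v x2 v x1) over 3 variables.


Find all satisfying assignments: 6 model(s).
Check which variables have the same value in every model.
No variable is fixed across all models.
Backbone size = 0.

0


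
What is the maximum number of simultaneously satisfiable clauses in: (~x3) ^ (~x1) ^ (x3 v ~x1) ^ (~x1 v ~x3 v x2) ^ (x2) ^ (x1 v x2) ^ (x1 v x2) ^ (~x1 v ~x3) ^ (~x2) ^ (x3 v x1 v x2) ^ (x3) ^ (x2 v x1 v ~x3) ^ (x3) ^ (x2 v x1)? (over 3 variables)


Enumerate all 8 truth assignments.
For each, count how many of the 14 clauses are satisfied.
The formula is not fully satisfiable, so the maximum is below 14.
Maximum simultaneously satisfiable clauses = 12.

12


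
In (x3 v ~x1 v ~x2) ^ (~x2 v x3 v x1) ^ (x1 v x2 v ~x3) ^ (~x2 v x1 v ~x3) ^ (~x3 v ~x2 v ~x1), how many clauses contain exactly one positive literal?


A definite clause has exactly one positive literal.
Clause 1: 1 positive -> definite
Clause 2: 2 positive -> not definite
Clause 3: 2 positive -> not definite
Clause 4: 1 positive -> definite
Clause 5: 0 positive -> not definite
Definite clause count = 2.

2


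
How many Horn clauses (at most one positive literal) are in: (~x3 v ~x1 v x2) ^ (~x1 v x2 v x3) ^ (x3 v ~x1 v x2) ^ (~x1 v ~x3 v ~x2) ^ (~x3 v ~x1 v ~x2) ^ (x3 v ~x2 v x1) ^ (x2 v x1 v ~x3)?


A Horn clause has at most one positive literal.
Clause 1: 1 positive lit(s) -> Horn
Clause 2: 2 positive lit(s) -> not Horn
Clause 3: 2 positive lit(s) -> not Horn
Clause 4: 0 positive lit(s) -> Horn
Clause 5: 0 positive lit(s) -> Horn
Clause 6: 2 positive lit(s) -> not Horn
Clause 7: 2 positive lit(s) -> not Horn
Total Horn clauses = 3.

3


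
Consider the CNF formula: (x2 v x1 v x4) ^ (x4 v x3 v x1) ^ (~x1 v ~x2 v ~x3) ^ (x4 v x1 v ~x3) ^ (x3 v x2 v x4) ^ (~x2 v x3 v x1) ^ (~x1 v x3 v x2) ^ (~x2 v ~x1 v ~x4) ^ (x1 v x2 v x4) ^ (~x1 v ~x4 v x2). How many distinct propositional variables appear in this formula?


Identify each distinct variable in the formula.
Variables found: x1, x2, x3, x4.
Total distinct variables = 4.

4


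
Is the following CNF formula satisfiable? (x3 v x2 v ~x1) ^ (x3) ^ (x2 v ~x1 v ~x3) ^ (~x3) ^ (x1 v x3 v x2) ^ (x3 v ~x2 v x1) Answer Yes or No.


Check all 8 possible truth assignments.
Number of satisfying assignments found: 0.
The formula is unsatisfiable.

No


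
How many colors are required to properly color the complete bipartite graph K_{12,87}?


K_{12,87} is bipartite by definition: the two parts are independent sets, with every edge crossing between them.
Color all vertices in one part with color 1 and all vertices in the other part with color 2.
Since the graph has at least one edge, one color does not suffice.
Chromatic number = 2.

2


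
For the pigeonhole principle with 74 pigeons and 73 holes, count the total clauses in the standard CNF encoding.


The PHP encoding has two parts:
1) At-least-one-hole clauses: 74 (one per pigeon, each with 73 literals).
2) At-most-one-pigeon-per-hole clauses: 73 holes * C(74,2) = 73 * 2701 = 197173.
Total clauses = 74 + 197173 = 197247.

197247


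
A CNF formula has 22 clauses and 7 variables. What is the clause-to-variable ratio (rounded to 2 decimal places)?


Clause-to-variable ratio = clauses / variables.
22 / 7 = 3.14.

3.14


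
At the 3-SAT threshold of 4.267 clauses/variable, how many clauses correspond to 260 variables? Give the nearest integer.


The 3-SAT phase transition occurs at approximately 4.267 clauses per variable.
m = 4.267 * 260 = 1109.42.
Rounded to nearest integer: 1109.

1109


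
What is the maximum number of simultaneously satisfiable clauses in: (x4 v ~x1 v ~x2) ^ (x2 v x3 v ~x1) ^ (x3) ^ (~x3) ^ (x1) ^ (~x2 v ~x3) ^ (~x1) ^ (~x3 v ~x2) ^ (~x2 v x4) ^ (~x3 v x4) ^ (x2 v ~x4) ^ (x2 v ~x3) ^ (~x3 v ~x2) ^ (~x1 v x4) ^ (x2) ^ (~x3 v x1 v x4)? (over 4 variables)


Enumerate all 16 truth assignments.
For each, count how many of the 16 clauses are satisfied.
The formula is not fully satisfiable, so the maximum is below 16.
Maximum simultaneously satisfiable clauses = 14.

14


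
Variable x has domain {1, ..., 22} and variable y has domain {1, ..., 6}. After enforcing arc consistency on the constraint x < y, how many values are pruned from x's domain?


For the constraint x < y, x needs a supporting value in y's domain.
x can be at most 5 (one less than y's maximum).
Valid x values from domain: 5 out of 22.
Pruned = 22 - 5 = 17.

17


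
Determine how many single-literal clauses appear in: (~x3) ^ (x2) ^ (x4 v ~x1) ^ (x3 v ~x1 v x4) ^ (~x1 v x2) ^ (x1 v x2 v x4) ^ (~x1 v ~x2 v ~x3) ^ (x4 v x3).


A unit clause contains exactly one literal.
Unit clauses found: (~x3), (x2).
Count = 2.

2


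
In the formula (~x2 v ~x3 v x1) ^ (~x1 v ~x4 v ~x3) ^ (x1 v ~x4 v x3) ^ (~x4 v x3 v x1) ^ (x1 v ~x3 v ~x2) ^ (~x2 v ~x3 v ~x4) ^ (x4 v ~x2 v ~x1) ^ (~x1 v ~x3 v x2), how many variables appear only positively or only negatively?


A pure literal appears in only one polarity across all clauses.
No pure literals found.
Count = 0.

0


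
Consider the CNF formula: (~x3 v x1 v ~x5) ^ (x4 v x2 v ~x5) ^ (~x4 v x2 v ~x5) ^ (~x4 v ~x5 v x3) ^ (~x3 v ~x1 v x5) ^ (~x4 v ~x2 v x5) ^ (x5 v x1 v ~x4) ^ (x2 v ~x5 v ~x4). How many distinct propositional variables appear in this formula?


Identify each distinct variable in the formula.
Variables found: x1, x2, x3, x4, x5.
Total distinct variables = 5.

5


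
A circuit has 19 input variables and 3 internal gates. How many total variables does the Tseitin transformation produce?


The Tseitin transformation introduces one auxiliary variable per gate.
Total variables = inputs + gates = 19 + 3 = 22.

22


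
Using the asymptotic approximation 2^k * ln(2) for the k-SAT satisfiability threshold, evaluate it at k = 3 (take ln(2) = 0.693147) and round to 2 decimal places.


Using the asymptotic formula: threshold ~ 2^k * ln(2).
2^3 = 8.
8 * 0.693147 = 5.55.

5.55


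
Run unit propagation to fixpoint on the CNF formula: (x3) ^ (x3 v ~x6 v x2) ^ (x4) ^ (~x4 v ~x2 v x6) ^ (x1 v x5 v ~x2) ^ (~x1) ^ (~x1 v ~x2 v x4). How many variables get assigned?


Unit propagation repeatedly assigns the literal in any unit clause, then simplifies.
Assignments in order: x3 = T, x4 = T, x1 = F.
No further unit clauses remain.
Total variables assigned = 3.

3


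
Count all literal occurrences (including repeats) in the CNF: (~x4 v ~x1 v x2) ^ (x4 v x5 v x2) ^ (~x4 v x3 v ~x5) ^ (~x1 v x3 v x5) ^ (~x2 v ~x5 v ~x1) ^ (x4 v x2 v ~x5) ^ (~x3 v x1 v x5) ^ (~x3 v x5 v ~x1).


Clause lengths: 3, 3, 3, 3, 3, 3, 3, 3.
Sum = 3 + 3 + 3 + 3 + 3 + 3 + 3 + 3 = 24.

24


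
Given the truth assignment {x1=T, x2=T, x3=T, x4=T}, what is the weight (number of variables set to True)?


The weight is the number of variables assigned True.
True variables: x1, x2, x3, x4.
Weight = 4.

4


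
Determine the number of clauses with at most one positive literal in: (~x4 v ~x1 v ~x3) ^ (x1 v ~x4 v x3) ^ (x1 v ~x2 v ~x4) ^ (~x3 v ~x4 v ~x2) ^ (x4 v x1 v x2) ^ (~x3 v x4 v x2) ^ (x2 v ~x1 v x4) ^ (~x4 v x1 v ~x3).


A Horn clause has at most one positive literal.
Clause 1: 0 positive lit(s) -> Horn
Clause 2: 2 positive lit(s) -> not Horn
Clause 3: 1 positive lit(s) -> Horn
Clause 4: 0 positive lit(s) -> Horn
Clause 5: 3 positive lit(s) -> not Horn
Clause 6: 2 positive lit(s) -> not Horn
Clause 7: 2 positive lit(s) -> not Horn
Clause 8: 1 positive lit(s) -> Horn
Total Horn clauses = 4.

4


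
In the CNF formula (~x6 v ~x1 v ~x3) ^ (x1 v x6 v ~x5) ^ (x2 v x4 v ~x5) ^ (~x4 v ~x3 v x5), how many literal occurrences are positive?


Scan each clause for unnegated literals.
Clause 1: 0 positive; Clause 2: 2 positive; Clause 3: 2 positive; Clause 4: 1 positive.
Total positive literal occurrences = 5.

5


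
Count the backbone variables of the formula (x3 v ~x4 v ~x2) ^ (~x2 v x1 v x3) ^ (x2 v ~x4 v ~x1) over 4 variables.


Find all satisfying assignments: 11 model(s).
Check which variables have the same value in every model.
No variable is fixed across all models.
Backbone size = 0.

0


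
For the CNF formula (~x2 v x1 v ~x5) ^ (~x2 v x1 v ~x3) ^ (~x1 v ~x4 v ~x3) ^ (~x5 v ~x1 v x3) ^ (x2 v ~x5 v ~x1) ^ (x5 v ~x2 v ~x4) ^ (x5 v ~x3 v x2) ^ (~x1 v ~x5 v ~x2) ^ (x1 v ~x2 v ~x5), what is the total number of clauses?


Each group enclosed in parentheses joined by ^ is one clause.
Counting the conjuncts: 9 clauses.

9


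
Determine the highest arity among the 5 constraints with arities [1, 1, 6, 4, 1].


The arities are: 1, 1, 6, 4, 1.
Scan for the maximum value.
Maximum arity = 6.

6


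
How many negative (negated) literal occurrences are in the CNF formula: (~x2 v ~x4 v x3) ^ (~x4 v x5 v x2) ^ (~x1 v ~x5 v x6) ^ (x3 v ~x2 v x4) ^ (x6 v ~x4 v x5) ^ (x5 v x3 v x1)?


Scan each clause for negated literals.
Clause 1: 2 negative; Clause 2: 1 negative; Clause 3: 2 negative; Clause 4: 1 negative; Clause 5: 1 negative; Clause 6: 0 negative.
Total negative literal occurrences = 7.

7


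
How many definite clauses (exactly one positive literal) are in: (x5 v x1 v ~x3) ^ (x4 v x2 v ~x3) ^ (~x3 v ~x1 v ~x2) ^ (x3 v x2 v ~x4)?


A definite clause has exactly one positive literal.
Clause 1: 2 positive -> not definite
Clause 2: 2 positive -> not definite
Clause 3: 0 positive -> not definite
Clause 4: 2 positive -> not definite
Definite clause count = 0.

0


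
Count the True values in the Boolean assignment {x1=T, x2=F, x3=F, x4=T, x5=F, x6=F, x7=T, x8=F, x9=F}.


The weight is the number of variables assigned True.
True variables: x1, x4, x7.
Weight = 3.

3


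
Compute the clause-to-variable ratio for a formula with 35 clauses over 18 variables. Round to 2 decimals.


Clause-to-variable ratio = clauses / variables.
35 / 18 = 1.94.

1.94


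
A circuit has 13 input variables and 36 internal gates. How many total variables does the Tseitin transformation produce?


The Tseitin transformation introduces one auxiliary variable per gate.
Total variables = inputs + gates = 13 + 36 = 49.

49


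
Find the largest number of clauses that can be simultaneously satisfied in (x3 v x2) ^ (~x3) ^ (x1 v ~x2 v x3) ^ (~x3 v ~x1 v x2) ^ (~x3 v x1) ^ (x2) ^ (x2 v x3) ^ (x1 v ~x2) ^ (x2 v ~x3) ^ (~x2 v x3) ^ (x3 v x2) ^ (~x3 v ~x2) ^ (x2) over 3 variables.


Enumerate all 8 truth assignments.
For each, count how many of the 13 clauses are satisfied.
The formula is not fully satisfiable, so the maximum is below 13.
Maximum simultaneously satisfiable clauses = 12.

12


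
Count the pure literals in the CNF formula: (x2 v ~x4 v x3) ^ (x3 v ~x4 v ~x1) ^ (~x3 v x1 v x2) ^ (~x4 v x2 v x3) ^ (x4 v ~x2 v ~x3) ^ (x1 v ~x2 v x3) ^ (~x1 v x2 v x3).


A pure literal appears in only one polarity across all clauses.
No pure literals found.
Count = 0.

0


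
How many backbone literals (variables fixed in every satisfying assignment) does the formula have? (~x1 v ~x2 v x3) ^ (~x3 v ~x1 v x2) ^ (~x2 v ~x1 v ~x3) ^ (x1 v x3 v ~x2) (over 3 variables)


Find all satisfying assignments: 4 model(s).
Check which variables have the same value in every model.
No variable is fixed across all models.
Backbone size = 0.

0


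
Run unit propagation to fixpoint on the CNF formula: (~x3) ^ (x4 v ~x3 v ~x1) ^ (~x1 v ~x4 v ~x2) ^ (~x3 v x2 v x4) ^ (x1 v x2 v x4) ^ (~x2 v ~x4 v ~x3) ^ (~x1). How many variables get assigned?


Unit propagation repeatedly assigns the literal in any unit clause, then simplifies.
Assignments in order: x3 = F, x1 = F.
No further unit clauses remain.
Total variables assigned = 2.

2


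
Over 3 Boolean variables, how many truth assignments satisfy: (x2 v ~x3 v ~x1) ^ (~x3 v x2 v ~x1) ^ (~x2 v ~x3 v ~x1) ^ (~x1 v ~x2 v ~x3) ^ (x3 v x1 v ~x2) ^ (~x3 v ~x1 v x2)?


Enumerate all 8 truth assignments over 3 variables.
Test each against every clause.
Satisfying assignments found: 5.

5


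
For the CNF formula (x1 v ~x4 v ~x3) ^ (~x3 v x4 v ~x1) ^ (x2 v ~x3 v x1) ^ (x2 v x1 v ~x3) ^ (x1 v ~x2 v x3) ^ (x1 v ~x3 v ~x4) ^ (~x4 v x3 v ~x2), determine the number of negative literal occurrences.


Scan each clause for negated literals.
Clause 1: 2 negative; Clause 2: 2 negative; Clause 3: 1 negative; Clause 4: 1 negative; Clause 5: 1 negative; Clause 6: 2 negative; Clause 7: 2 negative.
Total negative literal occurrences = 11.

11


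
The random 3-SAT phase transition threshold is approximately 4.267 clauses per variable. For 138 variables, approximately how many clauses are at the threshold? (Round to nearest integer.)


The 3-SAT phase transition occurs at approximately 4.267 clauses per variable.
m = 4.267 * 138 = 588.846.
Rounded to nearest integer: 589.

589


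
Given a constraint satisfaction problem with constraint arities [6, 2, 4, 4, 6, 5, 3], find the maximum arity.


The arities are: 6, 2, 4, 4, 6, 5, 3.
Scan for the maximum value.
Maximum arity = 6.

6


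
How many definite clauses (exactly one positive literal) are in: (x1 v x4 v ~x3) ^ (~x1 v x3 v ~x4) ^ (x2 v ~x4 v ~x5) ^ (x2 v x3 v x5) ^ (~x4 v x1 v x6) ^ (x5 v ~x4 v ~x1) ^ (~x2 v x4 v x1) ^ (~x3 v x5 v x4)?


A definite clause has exactly one positive literal.
Clause 1: 2 positive -> not definite
Clause 2: 1 positive -> definite
Clause 3: 1 positive -> definite
Clause 4: 3 positive -> not definite
Clause 5: 2 positive -> not definite
Clause 6: 1 positive -> definite
Clause 7: 2 positive -> not definite
Clause 8: 2 positive -> not definite
Definite clause count = 3.

3


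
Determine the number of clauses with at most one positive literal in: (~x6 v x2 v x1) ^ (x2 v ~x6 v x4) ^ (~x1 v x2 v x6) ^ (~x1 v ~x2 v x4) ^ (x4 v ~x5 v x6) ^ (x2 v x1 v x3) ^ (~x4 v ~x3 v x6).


A Horn clause has at most one positive literal.
Clause 1: 2 positive lit(s) -> not Horn
Clause 2: 2 positive lit(s) -> not Horn
Clause 3: 2 positive lit(s) -> not Horn
Clause 4: 1 positive lit(s) -> Horn
Clause 5: 2 positive lit(s) -> not Horn
Clause 6: 3 positive lit(s) -> not Horn
Clause 7: 1 positive lit(s) -> Horn
Total Horn clauses = 2.

2


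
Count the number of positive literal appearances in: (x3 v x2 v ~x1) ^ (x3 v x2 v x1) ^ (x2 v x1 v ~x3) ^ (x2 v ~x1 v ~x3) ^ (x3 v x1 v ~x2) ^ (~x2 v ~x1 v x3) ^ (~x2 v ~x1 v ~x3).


Scan each clause for unnegated literals.
Clause 1: 2 positive; Clause 2: 3 positive; Clause 3: 2 positive; Clause 4: 1 positive; Clause 5: 2 positive; Clause 6: 1 positive; Clause 7: 0 positive.
Total positive literal occurrences = 11.

11


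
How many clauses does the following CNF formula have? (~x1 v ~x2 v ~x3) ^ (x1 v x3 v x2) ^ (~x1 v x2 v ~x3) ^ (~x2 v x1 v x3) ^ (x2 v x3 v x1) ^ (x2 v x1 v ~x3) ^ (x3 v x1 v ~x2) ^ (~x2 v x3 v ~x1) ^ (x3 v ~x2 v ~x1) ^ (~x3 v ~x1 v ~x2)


Each group enclosed in parentheses joined by ^ is one clause.
Counting the conjuncts: 10 clauses.

10


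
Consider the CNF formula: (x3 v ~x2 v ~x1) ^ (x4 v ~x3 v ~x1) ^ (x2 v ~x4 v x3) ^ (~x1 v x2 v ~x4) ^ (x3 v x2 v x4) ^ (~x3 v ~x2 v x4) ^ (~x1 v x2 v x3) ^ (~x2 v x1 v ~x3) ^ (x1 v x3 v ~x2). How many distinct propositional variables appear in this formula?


Identify each distinct variable in the formula.
Variables found: x1, x2, x3, x4.
Total distinct variables = 4.

4


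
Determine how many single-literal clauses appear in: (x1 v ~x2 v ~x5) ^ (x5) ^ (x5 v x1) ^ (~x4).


A unit clause contains exactly one literal.
Unit clauses found: (x5), (~x4).
Count = 2.

2


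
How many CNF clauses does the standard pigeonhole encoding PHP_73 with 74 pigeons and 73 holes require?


The PHP encoding has two parts:
1) At-least-one-hole clauses: 74 (one per pigeon, each with 73 literals).
2) At-most-one-pigeon-per-hole clauses: 73 holes * C(74,2) = 73 * 2701 = 197173.
Total clauses = 74 + 197173 = 197247.

197247


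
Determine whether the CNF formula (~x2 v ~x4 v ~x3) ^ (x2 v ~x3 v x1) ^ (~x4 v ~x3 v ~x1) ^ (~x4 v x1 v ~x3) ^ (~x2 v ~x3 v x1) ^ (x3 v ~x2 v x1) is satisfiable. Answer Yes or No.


Check all 16 possible truth assignments.
Number of satisfying assignments found: 8.
The formula is satisfiable.

Yes


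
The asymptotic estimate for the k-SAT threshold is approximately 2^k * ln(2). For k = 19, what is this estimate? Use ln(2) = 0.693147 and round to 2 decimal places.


Using the asymptotic formula: threshold ~ 2^k * ln(2).
2^19 = 524288.
524288 * 0.693147 = 363408.65.

363408.65


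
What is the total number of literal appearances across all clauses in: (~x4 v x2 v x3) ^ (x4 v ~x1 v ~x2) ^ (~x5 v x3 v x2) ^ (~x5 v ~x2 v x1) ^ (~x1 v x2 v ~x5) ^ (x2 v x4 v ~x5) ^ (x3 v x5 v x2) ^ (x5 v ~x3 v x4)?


Clause lengths: 3, 3, 3, 3, 3, 3, 3, 3.
Sum = 3 + 3 + 3 + 3 + 3 + 3 + 3 + 3 = 24.

24


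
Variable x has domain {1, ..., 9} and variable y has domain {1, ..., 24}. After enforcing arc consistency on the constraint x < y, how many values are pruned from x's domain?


For the constraint x < y, x needs a supporting value in y's domain.
x can be at most 23 (one less than y's maximum).
Valid x values from domain: 9 out of 9.
Pruned = 9 - 9 = 0.

0


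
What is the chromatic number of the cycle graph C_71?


An odd cycle cannot be 2-colored: alternating two colors around the cycle returns to the start with a conflict.
Since 71 is odd, three colors are required (and three suffice).
Chromatic number = 3.

3


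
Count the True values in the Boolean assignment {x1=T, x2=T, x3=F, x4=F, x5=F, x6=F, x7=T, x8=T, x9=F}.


The weight is the number of variables assigned True.
True variables: x1, x2, x7, x8.
Weight = 4.

4


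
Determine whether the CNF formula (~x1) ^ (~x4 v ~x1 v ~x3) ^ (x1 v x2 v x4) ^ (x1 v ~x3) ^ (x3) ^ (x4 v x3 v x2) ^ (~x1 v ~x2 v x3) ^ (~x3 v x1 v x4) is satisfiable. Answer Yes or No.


Check all 16 possible truth assignments.
Number of satisfying assignments found: 0.
The formula is unsatisfiable.

No


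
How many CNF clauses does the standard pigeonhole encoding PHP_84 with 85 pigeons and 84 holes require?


The PHP encoding has two parts:
1) At-least-one-hole clauses: 85 (one per pigeon, each with 84 literals).
2) At-most-one-pigeon-per-hole clauses: 84 holes * C(85,2) = 84 * 3570 = 299880.
Total clauses = 85 + 299880 = 299965.

299965


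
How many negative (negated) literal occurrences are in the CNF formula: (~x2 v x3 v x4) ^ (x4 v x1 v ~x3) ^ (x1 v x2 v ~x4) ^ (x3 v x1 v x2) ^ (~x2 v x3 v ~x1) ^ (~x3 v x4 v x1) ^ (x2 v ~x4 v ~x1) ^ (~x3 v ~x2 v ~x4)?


Scan each clause for negated literals.
Clause 1: 1 negative; Clause 2: 1 negative; Clause 3: 1 negative; Clause 4: 0 negative; Clause 5: 2 negative; Clause 6: 1 negative; Clause 7: 2 negative; Clause 8: 3 negative.
Total negative literal occurrences = 11.

11


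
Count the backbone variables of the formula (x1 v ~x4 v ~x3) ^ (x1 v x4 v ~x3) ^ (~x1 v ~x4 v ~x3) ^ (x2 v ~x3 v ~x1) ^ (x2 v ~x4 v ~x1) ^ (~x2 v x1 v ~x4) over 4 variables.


Find all satisfying assignments: 7 model(s).
Check which variables have the same value in every model.
No variable is fixed across all models.
Backbone size = 0.

0


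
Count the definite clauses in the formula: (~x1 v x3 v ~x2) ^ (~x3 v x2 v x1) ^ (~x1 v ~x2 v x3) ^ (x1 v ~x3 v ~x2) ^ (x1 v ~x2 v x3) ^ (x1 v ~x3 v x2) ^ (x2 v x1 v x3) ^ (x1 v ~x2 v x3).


A definite clause has exactly one positive literal.
Clause 1: 1 positive -> definite
Clause 2: 2 positive -> not definite
Clause 3: 1 positive -> definite
Clause 4: 1 positive -> definite
Clause 5: 2 positive -> not definite
Clause 6: 2 positive -> not definite
Clause 7: 3 positive -> not definite
Clause 8: 2 positive -> not definite
Definite clause count = 3.

3


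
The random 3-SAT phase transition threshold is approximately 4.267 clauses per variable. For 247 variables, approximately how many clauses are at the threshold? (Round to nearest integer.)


The 3-SAT phase transition occurs at approximately 4.267 clauses per variable.
m = 4.267 * 247 = 1053.949.
Rounded to nearest integer: 1054.

1054


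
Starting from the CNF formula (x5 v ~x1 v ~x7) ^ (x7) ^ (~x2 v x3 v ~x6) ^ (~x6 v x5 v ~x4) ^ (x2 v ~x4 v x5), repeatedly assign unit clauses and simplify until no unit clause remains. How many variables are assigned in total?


Unit propagation repeatedly assigns the literal in any unit clause, then simplifies.
Assignments in order: x7 = T.
No further unit clauses remain.
Total variables assigned = 1.

1


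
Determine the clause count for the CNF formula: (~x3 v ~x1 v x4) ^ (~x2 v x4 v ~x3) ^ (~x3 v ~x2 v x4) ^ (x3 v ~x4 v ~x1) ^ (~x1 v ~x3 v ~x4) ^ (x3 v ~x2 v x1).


Each group enclosed in parentheses joined by ^ is one clause.
Counting the conjuncts: 6 clauses.

6


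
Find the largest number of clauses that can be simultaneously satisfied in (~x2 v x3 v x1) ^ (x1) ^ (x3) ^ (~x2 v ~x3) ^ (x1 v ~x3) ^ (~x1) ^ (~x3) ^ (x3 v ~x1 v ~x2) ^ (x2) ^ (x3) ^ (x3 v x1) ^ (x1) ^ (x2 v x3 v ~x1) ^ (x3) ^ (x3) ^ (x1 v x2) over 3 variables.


Enumerate all 8 truth assignments.
For each, count how many of the 16 clauses are satisfied.
The formula is not fully satisfiable, so the maximum is below 16.
Maximum simultaneously satisfiable clauses = 13.

13


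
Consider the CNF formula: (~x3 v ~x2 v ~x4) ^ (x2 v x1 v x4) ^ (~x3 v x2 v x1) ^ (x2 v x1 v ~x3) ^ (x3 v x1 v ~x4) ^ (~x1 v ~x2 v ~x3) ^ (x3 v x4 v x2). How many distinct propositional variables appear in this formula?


Identify each distinct variable in the formula.
Variables found: x1, x2, x3, x4.
Total distinct variables = 4.

4


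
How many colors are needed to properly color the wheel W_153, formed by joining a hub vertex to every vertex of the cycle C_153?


W_153 consists of the cycle C_153 together with a hub vertex adjacent to every cycle vertex.
The cycle C_153 needs 3 colors (odd cycle -> 3).
The hub is adjacent to every cycle vertex, so it must receive a new color distinct from all of them.
Chromatic number = 3 + 1 = 4.

4


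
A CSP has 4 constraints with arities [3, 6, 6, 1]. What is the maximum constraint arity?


The arities are: 3, 6, 6, 1.
Scan for the maximum value.
Maximum arity = 6.

6


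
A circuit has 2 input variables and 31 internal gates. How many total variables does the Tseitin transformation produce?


The Tseitin transformation introduces one auxiliary variable per gate.
Total variables = inputs + gates = 2 + 31 = 33.

33


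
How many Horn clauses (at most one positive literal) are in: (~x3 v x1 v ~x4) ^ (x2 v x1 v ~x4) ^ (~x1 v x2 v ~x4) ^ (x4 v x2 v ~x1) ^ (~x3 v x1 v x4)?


A Horn clause has at most one positive literal.
Clause 1: 1 positive lit(s) -> Horn
Clause 2: 2 positive lit(s) -> not Horn
Clause 3: 1 positive lit(s) -> Horn
Clause 4: 2 positive lit(s) -> not Horn
Clause 5: 2 positive lit(s) -> not Horn
Total Horn clauses = 2.

2


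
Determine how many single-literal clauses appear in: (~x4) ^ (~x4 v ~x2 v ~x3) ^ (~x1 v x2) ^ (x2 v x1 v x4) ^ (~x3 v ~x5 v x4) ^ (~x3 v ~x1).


A unit clause contains exactly one literal.
Unit clauses found: (~x4).
Count = 1.

1


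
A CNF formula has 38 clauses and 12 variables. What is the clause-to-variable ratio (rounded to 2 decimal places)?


Clause-to-variable ratio = clauses / variables.
38 / 12 = 3.17.

3.17


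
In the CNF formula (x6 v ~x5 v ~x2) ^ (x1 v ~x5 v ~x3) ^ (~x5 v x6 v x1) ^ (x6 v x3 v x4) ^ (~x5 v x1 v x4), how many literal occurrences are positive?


Scan each clause for unnegated literals.
Clause 1: 1 positive; Clause 2: 1 positive; Clause 3: 2 positive; Clause 4: 3 positive; Clause 5: 2 positive.
Total positive literal occurrences = 9.

9


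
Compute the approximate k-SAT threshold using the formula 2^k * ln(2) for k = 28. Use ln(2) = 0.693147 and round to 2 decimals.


Using the asymptotic formula: threshold ~ 2^k * ln(2).
2^28 = 268435456.
268435456 * 0.693147 = 186065231.02.

186065231.02


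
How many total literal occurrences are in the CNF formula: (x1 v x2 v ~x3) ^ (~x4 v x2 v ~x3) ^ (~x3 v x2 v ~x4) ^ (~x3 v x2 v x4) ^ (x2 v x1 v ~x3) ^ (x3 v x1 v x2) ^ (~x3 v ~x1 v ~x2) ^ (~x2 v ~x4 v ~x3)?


Clause lengths: 3, 3, 3, 3, 3, 3, 3, 3.
Sum = 3 + 3 + 3 + 3 + 3 + 3 + 3 + 3 = 24.

24


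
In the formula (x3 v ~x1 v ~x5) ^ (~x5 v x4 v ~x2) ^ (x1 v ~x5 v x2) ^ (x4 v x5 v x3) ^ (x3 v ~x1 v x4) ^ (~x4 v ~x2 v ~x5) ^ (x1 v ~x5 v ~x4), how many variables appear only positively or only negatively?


A pure literal appears in only one polarity across all clauses.
Pure literals: x3 (positive only).
Count = 1.

1


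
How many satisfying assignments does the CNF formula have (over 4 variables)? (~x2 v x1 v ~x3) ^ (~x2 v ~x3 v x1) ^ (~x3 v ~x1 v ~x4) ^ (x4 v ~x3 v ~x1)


Enumerate all 16 truth assignments over 4 variables.
Test each against every clause.
Satisfying assignments found: 10.

10


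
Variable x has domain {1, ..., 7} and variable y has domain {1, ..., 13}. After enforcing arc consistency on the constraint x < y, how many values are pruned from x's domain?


For the constraint x < y, x needs a supporting value in y's domain.
x can be at most 12 (one less than y's maximum).
Valid x values from domain: 7 out of 7.
Pruned = 7 - 7 = 0.

0


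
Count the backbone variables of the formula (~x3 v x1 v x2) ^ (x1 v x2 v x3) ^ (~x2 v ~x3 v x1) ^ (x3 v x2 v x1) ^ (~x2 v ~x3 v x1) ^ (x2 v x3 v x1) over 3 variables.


Find all satisfying assignments: 5 model(s).
Check which variables have the same value in every model.
No variable is fixed across all models.
Backbone size = 0.

0


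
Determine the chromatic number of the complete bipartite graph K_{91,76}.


K_{91,76} is bipartite by definition: the two parts are independent sets, with every edge crossing between them.
Color all vertices in one part with color 1 and all vertices in the other part with color 2.
Since the graph has at least one edge, one color does not suffice.
Chromatic number = 2.

2


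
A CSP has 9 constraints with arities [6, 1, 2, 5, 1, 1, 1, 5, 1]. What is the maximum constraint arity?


The arities are: 6, 1, 2, 5, 1, 1, 1, 5, 1.
Scan for the maximum value.
Maximum arity = 6.

6


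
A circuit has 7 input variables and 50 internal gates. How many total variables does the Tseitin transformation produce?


The Tseitin transformation introduces one auxiliary variable per gate.
Total variables = inputs + gates = 7 + 50 = 57.

57


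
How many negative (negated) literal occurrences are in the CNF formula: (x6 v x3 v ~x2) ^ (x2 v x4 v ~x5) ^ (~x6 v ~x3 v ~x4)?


Scan each clause for negated literals.
Clause 1: 1 negative; Clause 2: 1 negative; Clause 3: 3 negative.
Total negative literal occurrences = 5.

5


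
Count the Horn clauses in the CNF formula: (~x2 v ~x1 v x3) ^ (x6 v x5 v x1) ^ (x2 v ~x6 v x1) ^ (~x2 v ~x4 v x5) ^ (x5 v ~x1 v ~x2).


A Horn clause has at most one positive literal.
Clause 1: 1 positive lit(s) -> Horn
Clause 2: 3 positive lit(s) -> not Horn
Clause 3: 2 positive lit(s) -> not Horn
Clause 4: 1 positive lit(s) -> Horn
Clause 5: 1 positive lit(s) -> Horn
Total Horn clauses = 3.

3


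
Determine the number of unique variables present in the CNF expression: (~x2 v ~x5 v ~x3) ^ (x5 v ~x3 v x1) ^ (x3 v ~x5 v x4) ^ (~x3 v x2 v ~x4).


Identify each distinct variable in the formula.
Variables found: x1, x2, x3, x4, x5.
Total distinct variables = 5.

5


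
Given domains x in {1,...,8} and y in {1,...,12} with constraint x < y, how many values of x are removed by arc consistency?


For the constraint x < y, x needs a supporting value in y's domain.
x can be at most 11 (one less than y's maximum).
Valid x values from domain: 8 out of 8.
Pruned = 8 - 8 = 0.

0


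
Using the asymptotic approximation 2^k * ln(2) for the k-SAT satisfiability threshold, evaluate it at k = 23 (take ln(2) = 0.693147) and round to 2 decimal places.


Using the asymptotic formula: threshold ~ 2^k * ln(2).
2^23 = 8388608.
8388608 * 0.693147 = 5814538.47.

5814538.47


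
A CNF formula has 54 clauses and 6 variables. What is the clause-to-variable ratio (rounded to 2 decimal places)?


Clause-to-variable ratio = clauses / variables.
54 / 6 = 9.0.

9.0


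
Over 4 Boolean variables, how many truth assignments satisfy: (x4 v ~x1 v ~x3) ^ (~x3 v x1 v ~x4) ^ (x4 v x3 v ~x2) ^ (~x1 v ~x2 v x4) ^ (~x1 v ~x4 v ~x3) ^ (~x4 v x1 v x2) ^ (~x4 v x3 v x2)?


Enumerate all 16 truth assignments over 4 variables.
Test each against every clause.
Satisfying assignments found: 6.

6


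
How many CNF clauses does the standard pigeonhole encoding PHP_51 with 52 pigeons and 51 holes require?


The PHP encoding has two parts:
1) At-least-one-hole clauses: 52 (one per pigeon, each with 51 literals).
2) At-most-one-pigeon-per-hole clauses: 51 holes * C(52,2) = 51 * 1326 = 67626.
Total clauses = 52 + 67626 = 67678.

67678


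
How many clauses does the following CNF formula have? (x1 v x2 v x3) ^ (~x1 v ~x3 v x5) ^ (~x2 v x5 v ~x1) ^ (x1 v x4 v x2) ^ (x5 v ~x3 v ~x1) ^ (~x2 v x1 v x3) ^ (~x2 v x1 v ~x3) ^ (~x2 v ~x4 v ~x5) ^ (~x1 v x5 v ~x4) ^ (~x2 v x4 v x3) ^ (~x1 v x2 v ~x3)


Each group enclosed in parentheses joined by ^ is one clause.
Counting the conjuncts: 11 clauses.

11


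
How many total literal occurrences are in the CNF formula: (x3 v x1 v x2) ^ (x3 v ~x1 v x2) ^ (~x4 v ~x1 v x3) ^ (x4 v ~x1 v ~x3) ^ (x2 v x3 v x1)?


Clause lengths: 3, 3, 3, 3, 3.
Sum = 3 + 3 + 3 + 3 + 3 = 15.

15


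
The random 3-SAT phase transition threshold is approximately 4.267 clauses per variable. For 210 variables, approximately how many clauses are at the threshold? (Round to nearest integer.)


The 3-SAT phase transition occurs at approximately 4.267 clauses per variable.
m = 4.267 * 210 = 896.07.
Rounded to nearest integer: 896.

896


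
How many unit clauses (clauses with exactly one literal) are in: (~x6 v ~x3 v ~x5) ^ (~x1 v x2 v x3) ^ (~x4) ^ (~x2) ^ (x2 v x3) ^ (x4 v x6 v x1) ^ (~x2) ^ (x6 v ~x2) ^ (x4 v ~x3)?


A unit clause contains exactly one literal.
Unit clauses found: (~x4), (~x2), (~x2).
Count = 3.

3


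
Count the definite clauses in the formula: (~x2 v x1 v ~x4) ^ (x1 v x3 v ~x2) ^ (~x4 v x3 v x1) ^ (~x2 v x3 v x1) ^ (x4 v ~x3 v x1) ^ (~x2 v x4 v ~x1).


A definite clause has exactly one positive literal.
Clause 1: 1 positive -> definite
Clause 2: 2 positive -> not definite
Clause 3: 2 positive -> not definite
Clause 4: 2 positive -> not definite
Clause 5: 2 positive -> not definite
Clause 6: 1 positive -> definite
Definite clause count = 2.

2


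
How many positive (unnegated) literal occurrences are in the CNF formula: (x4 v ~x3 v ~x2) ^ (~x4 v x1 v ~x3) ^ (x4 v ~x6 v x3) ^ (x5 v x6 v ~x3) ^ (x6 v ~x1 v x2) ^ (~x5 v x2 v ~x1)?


Scan each clause for unnegated literals.
Clause 1: 1 positive; Clause 2: 1 positive; Clause 3: 2 positive; Clause 4: 2 positive; Clause 5: 2 positive; Clause 6: 1 positive.
Total positive literal occurrences = 9.

9


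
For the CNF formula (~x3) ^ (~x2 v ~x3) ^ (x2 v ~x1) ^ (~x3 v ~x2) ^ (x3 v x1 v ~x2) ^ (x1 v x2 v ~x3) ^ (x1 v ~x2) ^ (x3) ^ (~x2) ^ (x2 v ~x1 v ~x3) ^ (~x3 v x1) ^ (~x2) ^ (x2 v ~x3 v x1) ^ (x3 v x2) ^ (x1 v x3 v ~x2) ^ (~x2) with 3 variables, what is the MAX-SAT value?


Enumerate all 8 truth assignments.
For each, count how many of the 16 clauses are satisfied.
The formula is not fully satisfiable, so the maximum is below 16.
Maximum simultaneously satisfiable clauses = 14.

14


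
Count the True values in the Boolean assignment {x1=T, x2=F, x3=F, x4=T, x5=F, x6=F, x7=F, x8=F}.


The weight is the number of variables assigned True.
True variables: x1, x4.
Weight = 2.

2


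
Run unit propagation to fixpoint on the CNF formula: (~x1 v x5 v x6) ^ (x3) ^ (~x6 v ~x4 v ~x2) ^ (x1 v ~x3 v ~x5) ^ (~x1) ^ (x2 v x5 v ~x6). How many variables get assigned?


Unit propagation repeatedly assigns the literal in any unit clause, then simplifies.
Assignments in order: x3 = T, x1 = F, x5 = F.
No further unit clauses remain.
Total variables assigned = 3.

3


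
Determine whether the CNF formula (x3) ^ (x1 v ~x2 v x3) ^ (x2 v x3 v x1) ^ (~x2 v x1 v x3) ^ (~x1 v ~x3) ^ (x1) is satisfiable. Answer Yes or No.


Check all 8 possible truth assignments.
Number of satisfying assignments found: 0.
The formula is unsatisfiable.

No


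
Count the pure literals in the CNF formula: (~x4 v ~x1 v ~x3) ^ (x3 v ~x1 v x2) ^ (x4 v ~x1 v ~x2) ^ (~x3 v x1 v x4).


A pure literal appears in only one polarity across all clauses.
No pure literals found.
Count = 0.

0


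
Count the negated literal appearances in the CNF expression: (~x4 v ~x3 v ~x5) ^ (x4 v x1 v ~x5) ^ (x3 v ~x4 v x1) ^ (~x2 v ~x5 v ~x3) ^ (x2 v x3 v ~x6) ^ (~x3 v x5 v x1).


Scan each clause for negated literals.
Clause 1: 3 negative; Clause 2: 1 negative; Clause 3: 1 negative; Clause 4: 3 negative; Clause 5: 1 negative; Clause 6: 1 negative.
Total negative literal occurrences = 10.

10


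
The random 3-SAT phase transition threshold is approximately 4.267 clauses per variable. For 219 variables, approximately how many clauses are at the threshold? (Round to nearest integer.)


The 3-SAT phase transition occurs at approximately 4.267 clauses per variable.
m = 4.267 * 219 = 934.473.
Rounded to nearest integer: 934.

934


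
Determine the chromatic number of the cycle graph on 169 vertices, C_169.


An odd cycle cannot be 2-colored: alternating two colors around the cycle returns to the start with a conflict.
Since 169 is odd, three colors are required (and three suffice).
Chromatic number = 3.

3


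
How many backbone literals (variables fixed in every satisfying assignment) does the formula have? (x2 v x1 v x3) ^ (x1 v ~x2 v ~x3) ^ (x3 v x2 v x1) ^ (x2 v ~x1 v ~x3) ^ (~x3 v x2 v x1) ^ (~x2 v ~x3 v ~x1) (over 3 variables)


Find all satisfying assignments: 3 model(s).
Check which variables have the same value in every model.
Fixed variables: x3=F.
Backbone size = 1.

1
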